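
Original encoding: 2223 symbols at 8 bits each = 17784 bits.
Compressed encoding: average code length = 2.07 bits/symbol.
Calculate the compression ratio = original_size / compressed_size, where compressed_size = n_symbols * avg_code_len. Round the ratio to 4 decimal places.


original_size = n_symbols * orig_bits = 2223 * 8 = 17784 bits
compressed_size = n_symbols * avg_code_len = 2223 * 2.07 = 4601.61 bits
ratio = original_size / compressed_size = 17784 / 4601.61 = 3.8647

Compression ratio = 3.8647


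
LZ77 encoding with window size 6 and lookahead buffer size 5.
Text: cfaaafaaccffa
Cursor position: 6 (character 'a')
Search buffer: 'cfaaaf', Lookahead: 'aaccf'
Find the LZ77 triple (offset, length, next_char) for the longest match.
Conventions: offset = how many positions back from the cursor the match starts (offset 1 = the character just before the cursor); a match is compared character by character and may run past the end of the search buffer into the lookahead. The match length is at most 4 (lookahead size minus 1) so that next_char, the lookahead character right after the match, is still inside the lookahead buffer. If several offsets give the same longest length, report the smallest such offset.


Try each offset into the search buffer:
  offset=1 (pos 5, char 'f'): match length 0
  offset=2 (pos 4, char 'a'): match length 1
  offset=3 (pos 3, char 'a'): match length 2
  offset=4 (pos 2, char 'a'): match length 2
  offset=5 (pos 1, char 'f'): match length 0
  offset=6 (pos 0, char 'c'): match length 0
Longest match has length 2, found at offsets 3, 4; take the smallest, offset 3.
next_char = character at position 6 + 2 = 8 -> 'c'

Best match: offset=3, length=2 (matching 'aa' starting at position 3)
LZ77 triple: (3, 2, 'c')


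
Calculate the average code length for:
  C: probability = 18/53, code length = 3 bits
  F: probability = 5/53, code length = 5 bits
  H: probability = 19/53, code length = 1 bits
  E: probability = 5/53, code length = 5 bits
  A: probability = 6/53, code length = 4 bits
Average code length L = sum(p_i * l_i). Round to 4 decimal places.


Weighted contributions p_i * l_i:
  C: (18/53) * 3 = 54/53
  F: (5/53) * 5 = 25/53
  H: (19/53) * 1 = 19/53
  E: (5/53) * 5 = 25/53
  A: (6/53) * 4 = 24/53
Sum = (54 + 25 + 19 + 25 + 24)/53 = 147/53

L = 147/53 = 2.7736 bits/symbol


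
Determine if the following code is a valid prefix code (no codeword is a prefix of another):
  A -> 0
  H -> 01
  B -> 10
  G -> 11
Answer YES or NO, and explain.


Checking each pair (does one codeword prefix another?):
  A='0' vs H='01': prefix -- VIOLATION

NO -- this is NOT a valid prefix code. A (0) is a prefix of H (01).


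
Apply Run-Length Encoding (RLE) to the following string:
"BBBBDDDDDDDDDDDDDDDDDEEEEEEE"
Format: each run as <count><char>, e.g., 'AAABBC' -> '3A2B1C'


Scanning runs left to right:
  i=0: run of 'B' x 4 -> '4B'
  i=4: run of 'D' x 17 -> '17D'
  i=21: run of 'E' x 7 -> '7E'

RLE = 4B17D7E


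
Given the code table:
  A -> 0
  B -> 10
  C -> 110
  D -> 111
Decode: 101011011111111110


Decoding:
10 -> B
10 -> B
110 -> C
111 -> D
111 -> D
111 -> D
10 -> B


Result: BBCDDDB


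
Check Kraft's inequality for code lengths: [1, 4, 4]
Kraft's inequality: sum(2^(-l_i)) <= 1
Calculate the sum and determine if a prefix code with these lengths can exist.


Sum = 2^(-1) + 2^(-4) + 2^(-4)
    = 0.5 + 0.0625 + 0.0625
    = 10/16 = 0.625
Since 0.625 <= 1, Kraft's inequality IS satisfied.
A prefix code with these lengths CAN exist.

Kraft sum = 0.625. Satisfied.


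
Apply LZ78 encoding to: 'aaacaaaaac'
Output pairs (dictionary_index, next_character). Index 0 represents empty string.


LZ78 encoding steps:
Dictionary: {0: ''}
Step 1: w='' (idx 0), next='a' -> output (0, 'a'), add 'a' as idx 1
Step 2: w='a' (idx 1), next='a' -> output (1, 'a'), add 'aa' as idx 2
Step 3: w='' (idx 0), next='c' -> output (0, 'c'), add 'c' as idx 3
Step 4: w='aa' (idx 2), next='a' -> output (2, 'a'), add 'aaa' as idx 4
Step 5: w='aa' (idx 2), next='c' -> output (2, 'c'), add 'aac' as idx 5


Encoded: [(0, 'a'), (1, 'a'), (0, 'c'), (2, 'a'), (2, 'c')]


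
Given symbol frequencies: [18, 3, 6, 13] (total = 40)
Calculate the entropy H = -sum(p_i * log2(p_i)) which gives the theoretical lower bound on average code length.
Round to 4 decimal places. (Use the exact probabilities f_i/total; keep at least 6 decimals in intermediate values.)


Per-symbol terms -p_i * log2(p_i) with p_i = f_i/40:
  p = 18/40 = 0.450000: log2(p) = -1.152003, -p*log2(p) = 0.518401
  p = 3/40 = 0.075000: log2(p) = -3.736966, -p*log2(p) = 0.280272
  p = 6/40 = 0.150000: log2(p) = -2.736966, -p*log2(p) = 0.410545
  p = 13/40 = 0.325000: log2(p) = -1.621488, -p*log2(p) = 0.526984
H = 0.518401 + 0.280272 + 0.410545 + 0.526984 = 1.736202

H = 1.7362 bits/symbol


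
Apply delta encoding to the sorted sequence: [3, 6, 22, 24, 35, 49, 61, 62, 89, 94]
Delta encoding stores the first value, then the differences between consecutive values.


First value: 3
Deltas:
  6 - 3 = 3
  22 - 6 = 16
  24 - 22 = 2
  35 - 24 = 11
  49 - 35 = 14
  61 - 49 = 12
  62 - 61 = 1
  89 - 62 = 27
  94 - 89 = 5


Delta encoded: [3, 3, 16, 2, 11, 14, 12, 1, 27, 5]


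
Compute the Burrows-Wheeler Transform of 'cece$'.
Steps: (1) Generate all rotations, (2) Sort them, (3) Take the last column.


Rotations (sorted):
  0: $cece -> last char: e
  1: ce$ce -> last char: e
  2: cece$ -> last char: $
  3: e$cec -> last char: c
  4: ece$c -> last char: c


BWT = ee$cc


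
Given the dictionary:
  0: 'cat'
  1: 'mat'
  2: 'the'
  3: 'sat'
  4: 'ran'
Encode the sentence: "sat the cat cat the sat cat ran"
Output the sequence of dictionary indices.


Look up each word in the dictionary:
  'sat' -> 3
  'the' -> 2
  'cat' -> 0
  'cat' -> 0
  'the' -> 2
  'sat' -> 3
  'cat' -> 0
  'ran' -> 4

Encoded: [3, 2, 0, 0, 2, 3, 0, 4]


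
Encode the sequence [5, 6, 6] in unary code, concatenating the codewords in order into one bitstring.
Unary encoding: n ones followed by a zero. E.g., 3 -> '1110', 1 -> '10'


Encode each number as n ones followed by a terminating 0:
  5 -> 111110 (6 bits)
  6 -> 1111110 (7 bits)
  6 -> 1111110 (7 bits)
Total length = 6 + 7 + 7 = 20 bits.

Unary([5, 6, 6]) = 11111011111101111110 (20 bits)


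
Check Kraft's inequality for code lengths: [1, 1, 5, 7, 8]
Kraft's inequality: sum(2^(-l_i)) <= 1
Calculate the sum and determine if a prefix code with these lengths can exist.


Sum = 2^(-1) + 2^(-1) + 2^(-5) + 2^(-7) + 2^(-8)
    = 0.5 + 0.5 + 0.03125 + 0.0078125 + 0.00390625
    = 267/256 = 1.04296875
Since 1.04296875 > 1, Kraft's inequality is NOT satisfied.
A prefix code with these lengths CANNOT exist.

Kraft sum = 1.04296875. Not satisfied.


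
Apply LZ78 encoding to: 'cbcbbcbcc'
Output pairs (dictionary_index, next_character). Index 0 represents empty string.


LZ78 encoding steps:
Dictionary: {0: ''}
Step 1: w='' (idx 0), next='c' -> output (0, 'c'), add 'c' as idx 1
Step 2: w='' (idx 0), next='b' -> output (0, 'b'), add 'b' as idx 2
Step 3: w='c' (idx 1), next='b' -> output (1, 'b'), add 'cb' as idx 3
Step 4: w='b' (idx 2), next='c' -> output (2, 'c'), add 'bc' as idx 4
Step 5: w='bc' (idx 4), next='c' -> output (4, 'c'), add 'bcc' as idx 5


Encoded: [(0, 'c'), (0, 'b'), (1, 'b'), (2, 'c'), (4, 'c')]


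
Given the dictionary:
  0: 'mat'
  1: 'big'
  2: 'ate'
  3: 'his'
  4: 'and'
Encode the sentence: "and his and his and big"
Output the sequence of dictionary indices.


Look up each word in the dictionary:
  'and' -> 4
  'his' -> 3
  'and' -> 4
  'his' -> 3
  'and' -> 4
  'big' -> 1

Encoded: [4, 3, 4, 3, 4, 1]


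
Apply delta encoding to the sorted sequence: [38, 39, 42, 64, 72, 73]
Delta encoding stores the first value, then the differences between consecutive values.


First value: 38
Deltas:
  39 - 38 = 1
  42 - 39 = 3
  64 - 42 = 22
  72 - 64 = 8
  73 - 72 = 1


Delta encoded: [38, 1, 3, 22, 8, 1]


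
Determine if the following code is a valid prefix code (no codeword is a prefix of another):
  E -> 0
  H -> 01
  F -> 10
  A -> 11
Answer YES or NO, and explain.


Checking each pair (does one codeword prefix another?):
  E='0' vs H='01': prefix -- VIOLATION

NO -- this is NOT a valid prefix code. E (0) is a prefix of H (01).


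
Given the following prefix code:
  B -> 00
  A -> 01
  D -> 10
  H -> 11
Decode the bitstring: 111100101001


Decoding step by step:
Bits 11 -> H
Bits 11 -> H
Bits 00 -> B
Bits 10 -> D
Bits 10 -> D
Bits 01 -> A


Decoded message: HHBDDA


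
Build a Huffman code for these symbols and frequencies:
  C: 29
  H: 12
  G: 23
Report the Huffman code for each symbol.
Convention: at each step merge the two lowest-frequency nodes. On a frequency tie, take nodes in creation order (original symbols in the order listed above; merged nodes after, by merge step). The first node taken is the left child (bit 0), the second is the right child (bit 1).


Huffman tree construction:
Step 1: Merge H(12) + G(23) = 35
Step 2: Merge C(29) + (H+G)(35) = 64
Read each symbol's code off the tree from the root (left child = 0, right child = 1).

Codes:
  C: 0 (length 1)
  H: 10 (length 2)
  G: 11 (length 2)
Average code length: 99/64 = 1.5469 bits/symbol


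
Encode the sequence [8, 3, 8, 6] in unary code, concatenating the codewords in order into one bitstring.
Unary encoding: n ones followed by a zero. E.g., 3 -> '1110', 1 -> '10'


Encode each number as n ones followed by a terminating 0:
  8 -> 111111110 (9 bits)
  3 -> 1110 (4 bits)
  8 -> 111111110 (9 bits)
  6 -> 1111110 (7 bits)
Total length = 9 + 4 + 9 + 7 = 29 bits.

Unary([8, 3, 8, 6]) = 11111111011101111111101111110 (29 bits)


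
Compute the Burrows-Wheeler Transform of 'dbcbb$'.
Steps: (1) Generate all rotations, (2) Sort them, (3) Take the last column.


Rotations (sorted):
  0: $dbcbb -> last char: b
  1: b$dbcb -> last char: b
  2: bb$dbc -> last char: c
  3: bcbb$d -> last char: d
  4: cbb$db -> last char: b
  5: dbcbb$ -> last char: $


BWT = bbcdb$


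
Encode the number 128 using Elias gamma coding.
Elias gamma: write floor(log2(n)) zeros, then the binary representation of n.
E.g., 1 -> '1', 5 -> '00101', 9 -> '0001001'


num_bits = floor(log2(128)) + 1 = 8
leading_zeros = num_bits - 1 = 7
binary(128) = 10000000

Elias gamma(128) = '0000000' + '10000000' = 000000010000000 (15 bits)


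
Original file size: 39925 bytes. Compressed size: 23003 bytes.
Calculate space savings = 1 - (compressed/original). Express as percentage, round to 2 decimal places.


ratio = compressed/original = 23003/39925 = 0.576155
savings = 1 - ratio = 1 - 0.576155 = 0.423845
as a percentage: 0.423845 * 100 = 42.38%

Space savings = 1 - 23003/39925 = 42.38%


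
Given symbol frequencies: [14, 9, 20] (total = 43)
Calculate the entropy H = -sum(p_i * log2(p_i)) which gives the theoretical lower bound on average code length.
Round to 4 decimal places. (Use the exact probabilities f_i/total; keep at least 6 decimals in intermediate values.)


Per-symbol terms -p_i * log2(p_i) with p_i = f_i/43:
  p = 14/43 = 0.325581: log2(p) = -1.618910, -p*log2(p) = 0.527087
  p = 9/43 = 0.209302: log2(p) = -2.256340, -p*log2(p) = 0.472257
  p = 20/43 = 0.465116: log2(p) = -1.104337, -p*log2(p) = 0.513645
H = 0.527087 + 0.472257 + 0.513645 = 1.512989

H = 1.513 bits/symbol


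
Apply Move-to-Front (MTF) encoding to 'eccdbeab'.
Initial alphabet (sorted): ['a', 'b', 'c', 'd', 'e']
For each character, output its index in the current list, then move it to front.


MTF encoding:
'e': index 4 in ['a', 'b', 'c', 'd', 'e'] -> ['e', 'a', 'b', 'c', 'd']
'c': index 3 in ['e', 'a', 'b', 'c', 'd'] -> ['c', 'e', 'a', 'b', 'd']
'c': index 0 in ['c', 'e', 'a', 'b', 'd'] -> ['c', 'e', 'a', 'b', 'd']
'd': index 4 in ['c', 'e', 'a', 'b', 'd'] -> ['d', 'c', 'e', 'a', 'b']
'b': index 4 in ['d', 'c', 'e', 'a', 'b'] -> ['b', 'd', 'c', 'e', 'a']
'e': index 3 in ['b', 'd', 'c', 'e', 'a'] -> ['e', 'b', 'd', 'c', 'a']
'a': index 4 in ['e', 'b', 'd', 'c', 'a'] -> ['a', 'e', 'b', 'd', 'c']
'b': index 2 in ['a', 'e', 'b', 'd', 'c'] -> ['b', 'a', 'e', 'd', 'c']


Output: [4, 3, 0, 4, 4, 3, 4, 2]


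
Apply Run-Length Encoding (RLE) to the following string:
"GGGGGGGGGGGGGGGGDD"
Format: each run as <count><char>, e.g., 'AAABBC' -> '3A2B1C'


Scanning runs left to right:
  i=0: run of 'G' x 16 -> '16G'
  i=16: run of 'D' x 2 -> '2D'

RLE = 16G2D


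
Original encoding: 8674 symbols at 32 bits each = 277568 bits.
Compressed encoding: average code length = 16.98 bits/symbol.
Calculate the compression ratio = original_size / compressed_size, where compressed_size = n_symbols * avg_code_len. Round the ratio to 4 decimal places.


original_size = n_symbols * orig_bits = 8674 * 32 = 277568 bits
compressed_size = n_symbols * avg_code_len = 8674 * 16.98 = 147284.52 bits
ratio = original_size / compressed_size = 277568 / 147284.52 = 1.8846

Compression ratio = 1.8846


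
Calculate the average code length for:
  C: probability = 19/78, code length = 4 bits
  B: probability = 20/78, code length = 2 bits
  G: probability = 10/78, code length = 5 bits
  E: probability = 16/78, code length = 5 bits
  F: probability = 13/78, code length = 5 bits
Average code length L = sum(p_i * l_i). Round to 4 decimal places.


Weighted contributions p_i * l_i:
  C: (19/78) * 4 = 76/78
  B: (20/78) * 2 = 40/78
  G: (10/78) * 5 = 50/78
  E: (16/78) * 5 = 80/78
  F: (13/78) * 5 = 65/78
Sum = (76 + 40 + 50 + 80 + 65)/78 = 311/78

L = 311/78 = 3.9872 bits/symbol


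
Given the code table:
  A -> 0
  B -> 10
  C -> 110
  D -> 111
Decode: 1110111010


Decoding:
111 -> D
0 -> A
111 -> D
0 -> A
10 -> B


Result: DADAB


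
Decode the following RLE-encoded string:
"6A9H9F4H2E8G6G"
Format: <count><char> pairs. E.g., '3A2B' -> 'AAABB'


Expanding each <count><char> pair:
  6A -> 'AAAAAA'
  9H -> 'HHHHHHHHH'
  9F -> 'FFFFFFFFF'
  4H -> 'HHHH'
  2E -> 'EE'
  8G -> 'GGGGGGGG'
  6G -> 'GGGGGG'

Decoded = AAAAAAHHHHHHHHHFFFFFFFFFHHHHEEGGGGGGGGGGGGGG


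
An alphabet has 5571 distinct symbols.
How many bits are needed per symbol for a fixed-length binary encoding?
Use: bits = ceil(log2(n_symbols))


log2(5571) = 12.4437
Bracket: 2^12 = 4096 < 5571 <= 2^13 = 8192
So ceil(log2(5571)) = 13

bits = ceil(log2(5571)) = ceil(12.4437) = 13 bits


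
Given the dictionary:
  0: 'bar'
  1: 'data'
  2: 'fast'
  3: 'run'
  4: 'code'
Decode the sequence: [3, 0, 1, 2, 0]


Look up each index in the dictionary:
  3 -> 'run'
  0 -> 'bar'
  1 -> 'data'
  2 -> 'fast'
  0 -> 'bar'

Decoded: "run bar data fast bar"


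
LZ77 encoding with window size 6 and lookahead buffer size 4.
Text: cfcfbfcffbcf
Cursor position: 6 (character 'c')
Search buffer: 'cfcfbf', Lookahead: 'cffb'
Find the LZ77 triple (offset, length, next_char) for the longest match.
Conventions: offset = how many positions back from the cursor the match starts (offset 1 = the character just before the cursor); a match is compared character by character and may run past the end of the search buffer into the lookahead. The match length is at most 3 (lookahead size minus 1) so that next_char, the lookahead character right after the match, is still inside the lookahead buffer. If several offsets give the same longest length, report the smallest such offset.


Try each offset into the search buffer:
  offset=1 (pos 5, char 'f'): match length 0
  offset=2 (pos 4, char 'b'): match length 0
  offset=3 (pos 3, char 'f'): match length 0
  offset=4 (pos 2, char 'c'): match length 2
  offset=5 (pos 1, char 'f'): match length 0
  offset=6 (pos 0, char 'c'): match length 2
Longest match has length 2, found at offsets 4, 6; take the smallest, offset 4.
next_char = character at position 6 + 2 = 8 -> 'f'

Best match: offset=4, length=2 (matching 'cf' starting at position 2)
LZ77 triple: (4, 2, 'f')


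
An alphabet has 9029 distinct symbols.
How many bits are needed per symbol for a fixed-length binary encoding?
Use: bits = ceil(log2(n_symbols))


log2(9029) = 13.1404
Bracket: 2^13 = 8192 < 9029 <= 2^14 = 16384
So ceil(log2(9029)) = 14

bits = ceil(log2(9029)) = ceil(13.1404) = 14 bits


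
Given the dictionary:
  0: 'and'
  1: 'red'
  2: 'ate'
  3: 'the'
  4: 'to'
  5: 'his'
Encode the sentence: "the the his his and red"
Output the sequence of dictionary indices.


Look up each word in the dictionary:
  'the' -> 3
  'the' -> 3
  'his' -> 5
  'his' -> 5
  'and' -> 0
  'red' -> 1

Encoded: [3, 3, 5, 5, 0, 1]


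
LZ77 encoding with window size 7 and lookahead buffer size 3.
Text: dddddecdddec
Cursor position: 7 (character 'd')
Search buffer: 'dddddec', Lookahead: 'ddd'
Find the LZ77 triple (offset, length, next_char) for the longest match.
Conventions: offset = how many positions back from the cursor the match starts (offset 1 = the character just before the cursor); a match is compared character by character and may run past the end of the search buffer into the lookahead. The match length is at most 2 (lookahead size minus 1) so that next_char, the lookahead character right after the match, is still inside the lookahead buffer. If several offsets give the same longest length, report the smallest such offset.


Try each offset into the search buffer:
  offset=1 (pos 6, char 'c'): match length 0
  offset=2 (pos 5, char 'e'): match length 0
  offset=3 (pos 4, char 'd'): match length 1
  offset=4 (pos 3, char 'd'): match length 2
  offset=5 (pos 2, char 'd'): match length 2
  offset=6 (pos 1, char 'd'): match length 2
  offset=7 (pos 0, char 'd'): match length 2
Longest match has length 2, found at offsets 4, 5, 6, 7; take the smallest, offset 4.
next_char = character at position 7 + 2 = 9 -> 'd'

Best match: offset=4, length=2 (matching 'dd' starting at position 3)
LZ77 triple: (4, 2, 'd')


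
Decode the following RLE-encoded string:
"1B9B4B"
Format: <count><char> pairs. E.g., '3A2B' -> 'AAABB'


Expanding each <count><char> pair:
  1B -> 'B'
  9B -> 'BBBBBBBBB'
  4B -> 'BBBB'

Decoded = BBBBBBBBBBBBBB


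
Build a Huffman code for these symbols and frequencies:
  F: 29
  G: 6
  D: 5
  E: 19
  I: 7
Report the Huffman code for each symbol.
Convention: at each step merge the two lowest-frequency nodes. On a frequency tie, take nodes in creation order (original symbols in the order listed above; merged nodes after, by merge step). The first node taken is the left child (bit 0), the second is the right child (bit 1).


Huffman tree construction:
Step 1: Merge D(5) + G(6) = 11
Step 2: Merge I(7) + (D+G)(11) = 18
Step 3: Merge (I+(D+G))(18) + E(19) = 37
Step 4: Merge F(29) + ((I+(D+G))+E)(37) = 66
Read each symbol's code off the tree from the root (left child = 0, right child = 1).

Codes:
  F: 0 (length 1)
  G: 1011 (length 4)
  D: 1010 (length 4)
  E: 11 (length 2)
  I: 100 (length 3)
Average code length: 132/66 = 2.0000 bits/symbol


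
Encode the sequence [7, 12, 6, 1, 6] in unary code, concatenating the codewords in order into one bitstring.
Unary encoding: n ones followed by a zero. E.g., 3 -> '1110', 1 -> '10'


Encode each number as n ones followed by a terminating 0:
  7 -> 11111110 (8 bits)
  12 -> 1111111111110 (13 bits)
  6 -> 1111110 (7 bits)
  1 -> 10 (2 bits)
  6 -> 1111110 (7 bits)
Total length = 8 + 13 + 7 + 2 + 7 = 37 bits.

Unary([7, 12, 6, 1, 6]) = 1111111011111111111101111110101111110 (37 bits)


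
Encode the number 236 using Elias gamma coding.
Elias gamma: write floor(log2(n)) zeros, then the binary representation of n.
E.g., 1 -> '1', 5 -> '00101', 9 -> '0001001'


num_bits = floor(log2(236)) + 1 = 8
leading_zeros = num_bits - 1 = 7
binary(236) = 11101100

Elias gamma(236) = '0000000' + '11101100' = 000000011101100 (15 bits)


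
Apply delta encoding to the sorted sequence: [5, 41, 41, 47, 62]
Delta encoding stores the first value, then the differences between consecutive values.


First value: 5
Deltas:
  41 - 5 = 36
  41 - 41 = 0
  47 - 41 = 6
  62 - 47 = 15


Delta encoded: [5, 36, 0, 6, 15]


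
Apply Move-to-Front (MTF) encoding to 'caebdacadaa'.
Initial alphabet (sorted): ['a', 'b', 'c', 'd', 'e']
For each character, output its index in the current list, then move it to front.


MTF encoding:
'c': index 2 in ['a', 'b', 'c', 'd', 'e'] -> ['c', 'a', 'b', 'd', 'e']
'a': index 1 in ['c', 'a', 'b', 'd', 'e'] -> ['a', 'c', 'b', 'd', 'e']
'e': index 4 in ['a', 'c', 'b', 'd', 'e'] -> ['e', 'a', 'c', 'b', 'd']
'b': index 3 in ['e', 'a', 'c', 'b', 'd'] -> ['b', 'e', 'a', 'c', 'd']
'd': index 4 in ['b', 'e', 'a', 'c', 'd'] -> ['d', 'b', 'e', 'a', 'c']
'a': index 3 in ['d', 'b', 'e', 'a', 'c'] -> ['a', 'd', 'b', 'e', 'c']
'c': index 4 in ['a', 'd', 'b', 'e', 'c'] -> ['c', 'a', 'd', 'b', 'e']
'a': index 1 in ['c', 'a', 'd', 'b', 'e'] -> ['a', 'c', 'd', 'b', 'e']
'd': index 2 in ['a', 'c', 'd', 'b', 'e'] -> ['d', 'a', 'c', 'b', 'e']
'a': index 1 in ['d', 'a', 'c', 'b', 'e'] -> ['a', 'd', 'c', 'b', 'e']
'a': index 0 in ['a', 'd', 'c', 'b', 'e'] -> ['a', 'd', 'c', 'b', 'e']


Output: [2, 1, 4, 3, 4, 3, 4, 1, 2, 1, 0]


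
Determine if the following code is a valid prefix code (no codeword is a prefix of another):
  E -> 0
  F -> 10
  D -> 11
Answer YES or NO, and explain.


Checking each pair (does one codeword prefix another?):
  E='0' vs F='10': no prefix
  E='0' vs D='11': no prefix
  F='10' vs E='0': no prefix
  F='10' vs D='11': no prefix
  D='11' vs E='0': no prefix
  D='11' vs F='10': no prefix
No violation found over all pairs.

YES -- this is a valid prefix code. No codeword is a prefix of any other codeword.


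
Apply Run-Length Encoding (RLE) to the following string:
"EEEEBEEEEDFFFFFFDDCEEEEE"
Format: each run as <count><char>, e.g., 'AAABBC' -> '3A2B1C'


Scanning runs left to right:
  i=0: run of 'E' x 4 -> '4E'
  i=4: run of 'B' x 1 -> '1B'
  i=5: run of 'E' x 4 -> '4E'
  i=9: run of 'D' x 1 -> '1D'
  i=10: run of 'F' x 6 -> '6F'
  i=16: run of 'D' x 2 -> '2D'
  i=18: run of 'C' x 1 -> '1C'
  i=19: run of 'E' x 5 -> '5E'

RLE = 4E1B4E1D6F2D1C5E


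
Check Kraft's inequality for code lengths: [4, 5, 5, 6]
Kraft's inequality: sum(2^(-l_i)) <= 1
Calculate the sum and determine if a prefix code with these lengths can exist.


Sum = 2^(-4) + 2^(-5) + 2^(-5) + 2^(-6)
    = 0.0625 + 0.03125 + 0.03125 + 0.015625
    = 9/64 = 0.140625
Since 0.140625 <= 1, Kraft's inequality IS satisfied.
A prefix code with these lengths CAN exist.

Kraft sum = 0.140625. Satisfied.


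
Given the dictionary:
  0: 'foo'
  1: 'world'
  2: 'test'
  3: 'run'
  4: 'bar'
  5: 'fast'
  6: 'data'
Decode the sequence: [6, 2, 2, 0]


Look up each index in the dictionary:
  6 -> 'data'
  2 -> 'test'
  2 -> 'test'
  0 -> 'foo'

Decoded: "data test test foo"


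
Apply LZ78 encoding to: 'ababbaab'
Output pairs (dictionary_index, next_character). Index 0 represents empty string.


LZ78 encoding steps:
Dictionary: {0: ''}
Step 1: w='' (idx 0), next='a' -> output (0, 'a'), add 'a' as idx 1
Step 2: w='' (idx 0), next='b' -> output (0, 'b'), add 'b' as idx 2
Step 3: w='a' (idx 1), next='b' -> output (1, 'b'), add 'ab' as idx 3
Step 4: w='b' (idx 2), next='a' -> output (2, 'a'), add 'ba' as idx 4
Step 5: w='ab' (idx 3), end of input -> output (3, '')


Encoded: [(0, 'a'), (0, 'b'), (1, 'b'), (2, 'a'), (3, '')]


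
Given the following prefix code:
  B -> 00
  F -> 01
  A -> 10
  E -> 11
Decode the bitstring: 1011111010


Decoding step by step:
Bits 10 -> A
Bits 11 -> E
Bits 11 -> E
Bits 10 -> A
Bits 10 -> A


Decoded message: AEEAA


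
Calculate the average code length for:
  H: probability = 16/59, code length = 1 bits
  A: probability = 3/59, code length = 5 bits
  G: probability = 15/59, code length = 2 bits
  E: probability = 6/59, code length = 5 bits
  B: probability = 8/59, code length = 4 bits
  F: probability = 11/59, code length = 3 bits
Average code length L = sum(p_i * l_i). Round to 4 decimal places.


Weighted contributions p_i * l_i:
  H: (16/59) * 1 = 16/59
  A: (3/59) * 5 = 15/59
  G: (15/59) * 2 = 30/59
  E: (6/59) * 5 = 30/59
  B: (8/59) * 4 = 32/59
  F: (11/59) * 3 = 33/59
Sum = (16 + 15 + 30 + 30 + 32 + 33)/59 = 156/59

L = 156/59 = 2.6441 bits/symbol


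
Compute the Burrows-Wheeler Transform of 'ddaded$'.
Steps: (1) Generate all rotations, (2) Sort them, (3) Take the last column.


Rotations (sorted):
  0: $ddaded -> last char: d
  1: aded$dd -> last char: d
  2: d$ddade -> last char: e
  3: daded$d -> last char: d
  4: ddaded$ -> last char: $
  5: ded$dda -> last char: a
  6: ed$ddad -> last char: d


BWT = dded$ad


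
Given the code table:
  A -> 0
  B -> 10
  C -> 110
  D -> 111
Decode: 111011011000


Decoding:
111 -> D
0 -> A
110 -> C
110 -> C
0 -> A
0 -> A


Result: DACCAA


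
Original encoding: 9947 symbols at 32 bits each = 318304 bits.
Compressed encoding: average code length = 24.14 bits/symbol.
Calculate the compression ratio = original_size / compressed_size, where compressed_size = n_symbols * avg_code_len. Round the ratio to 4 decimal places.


original_size = n_symbols * orig_bits = 9947 * 32 = 318304 bits
compressed_size = n_symbols * avg_code_len = 9947 * 24.14 = 240120.58 bits
ratio = original_size / compressed_size = 318304 / 240120.58 = 1.3256

Compression ratio = 1.3256


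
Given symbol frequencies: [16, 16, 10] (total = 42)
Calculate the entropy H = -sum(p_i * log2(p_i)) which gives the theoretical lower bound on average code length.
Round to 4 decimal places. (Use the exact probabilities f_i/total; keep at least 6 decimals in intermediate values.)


Per-symbol terms -p_i * log2(p_i) with p_i = f_i/42:
  p = 16/42 = 0.380952: log2(p) = -1.392317, -p*log2(p) = 0.530407
  p = 16/42 = 0.380952: log2(p) = -1.392317, -p*log2(p) = 0.530407
  p = 10/42 = 0.238095: log2(p) = -2.070389, -p*log2(p) = 0.492950
H = 0.530407 + 0.530407 + 0.492950 = 1.553764

H = 1.5538 bits/symbol


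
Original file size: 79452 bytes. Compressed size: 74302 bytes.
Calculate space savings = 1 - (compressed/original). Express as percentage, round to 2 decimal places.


ratio = compressed/original = 74302/79452 = 0.935181
savings = 1 - ratio = 1 - 0.935181 = 0.064819
as a percentage: 0.064819 * 100 = 6.48%

Space savings = 1 - 74302/79452 = 6.48%


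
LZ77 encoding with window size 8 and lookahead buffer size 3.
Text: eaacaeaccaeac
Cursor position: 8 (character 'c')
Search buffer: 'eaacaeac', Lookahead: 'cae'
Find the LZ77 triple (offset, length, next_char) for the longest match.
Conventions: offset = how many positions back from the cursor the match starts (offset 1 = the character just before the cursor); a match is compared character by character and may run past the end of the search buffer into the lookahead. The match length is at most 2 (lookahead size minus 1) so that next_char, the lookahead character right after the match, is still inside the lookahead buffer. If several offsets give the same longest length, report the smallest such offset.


Try each offset into the search buffer:
  offset=1 (pos 7, char 'c'): match length 1
  offset=2 (pos 6, char 'a'): match length 0
  offset=3 (pos 5, char 'e'): match length 0
  offset=4 (pos 4, char 'a'): match length 0
  offset=5 (pos 3, char 'c'): match length 2
  offset=6 (pos 2, char 'a'): match length 0
  offset=7 (pos 1, char 'a'): match length 0
  offset=8 (pos 0, char 'e'): match length 0
Longest match has length 2 at offset 5.
next_char = character at position 8 + 2 = 10 -> 'e'

Best match: offset=5, length=2 (matching 'ca' starting at position 3)
LZ77 triple: (5, 2, 'e')


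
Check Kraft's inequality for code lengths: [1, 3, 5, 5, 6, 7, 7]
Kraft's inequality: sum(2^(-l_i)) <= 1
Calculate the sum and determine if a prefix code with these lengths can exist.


Sum = 2^(-1) + 2^(-3) + 2^(-5) + 2^(-5) + 2^(-6) + 2^(-7) + 2^(-7)
    = 0.5 + 0.125 + 0.03125 + 0.03125 + 0.015625 + 0.0078125 + 0.0078125
    = 92/128 = 0.71875
Since 0.71875 <= 1, Kraft's inequality IS satisfied.
A prefix code with these lengths CAN exist.

Kraft sum = 0.71875. Satisfied.


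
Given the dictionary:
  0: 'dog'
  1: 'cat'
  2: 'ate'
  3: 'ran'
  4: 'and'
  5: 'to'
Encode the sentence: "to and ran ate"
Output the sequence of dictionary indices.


Look up each word in the dictionary:
  'to' -> 5
  'and' -> 4
  'ran' -> 3
  'ate' -> 2

Encoded: [5, 4, 3, 2]


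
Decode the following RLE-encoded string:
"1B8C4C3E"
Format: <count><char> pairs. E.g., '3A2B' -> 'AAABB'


Expanding each <count><char> pair:
  1B -> 'B'
  8C -> 'CCCCCCCC'
  4C -> 'CCCC'
  3E -> 'EEE'

Decoded = BCCCCCCCCCCCCEEE


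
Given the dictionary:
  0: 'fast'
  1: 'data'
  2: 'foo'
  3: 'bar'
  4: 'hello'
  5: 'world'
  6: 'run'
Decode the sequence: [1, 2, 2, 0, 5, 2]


Look up each index in the dictionary:
  1 -> 'data'
  2 -> 'foo'
  2 -> 'foo'
  0 -> 'fast'
  5 -> 'world'
  2 -> 'foo'

Decoded: "data foo foo fast world foo"


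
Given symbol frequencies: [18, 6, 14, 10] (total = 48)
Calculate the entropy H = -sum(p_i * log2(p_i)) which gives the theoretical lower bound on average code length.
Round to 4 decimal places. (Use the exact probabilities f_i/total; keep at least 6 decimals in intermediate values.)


Per-symbol terms -p_i * log2(p_i) with p_i = f_i/48:
  p = 18/48 = 0.375000: log2(p) = -1.415037, -p*log2(p) = 0.530639
  p = 6/48 = 0.125000: log2(p) = -3.000000, -p*log2(p) = 0.375000
  p = 14/48 = 0.291667: log2(p) = -1.777608, -p*log2(p) = 0.518469
  p = 10/48 = 0.208333: log2(p) = -2.263034, -p*log2(p) = 0.471466
H = 0.530639 + 0.375000 + 0.518469 + 0.471466 = 1.895574

H = 1.8956 bits/symbol


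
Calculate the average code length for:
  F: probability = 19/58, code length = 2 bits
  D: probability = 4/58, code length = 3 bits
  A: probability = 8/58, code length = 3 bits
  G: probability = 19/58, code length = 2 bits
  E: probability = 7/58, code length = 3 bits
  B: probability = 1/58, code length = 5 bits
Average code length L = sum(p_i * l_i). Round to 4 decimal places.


Weighted contributions p_i * l_i:
  F: (19/58) * 2 = 38/58
  D: (4/58) * 3 = 12/58
  A: (8/58) * 3 = 24/58
  G: (19/58) * 2 = 38/58
  E: (7/58) * 3 = 21/58
  B: (1/58) * 5 = 5/58
Sum = (38 + 12 + 24 + 38 + 21 + 5)/58 = 138/58

L = 138/58 = 2.3793 bits/symbol


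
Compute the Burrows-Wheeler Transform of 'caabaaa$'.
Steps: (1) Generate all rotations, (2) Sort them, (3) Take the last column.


Rotations (sorted):
  0: $caabaaa -> last char: a
  1: a$caabaa -> last char: a
  2: aa$caaba -> last char: a
  3: aaa$caab -> last char: b
  4: aabaaa$c -> last char: c
  5: abaaa$ca -> last char: a
  6: baaa$caa -> last char: a
  7: caabaaa$ -> last char: $


BWT = aaabcaa$


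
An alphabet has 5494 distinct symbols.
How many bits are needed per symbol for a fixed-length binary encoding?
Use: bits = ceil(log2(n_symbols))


log2(5494) = 12.4236
Bracket: 2^12 = 4096 < 5494 <= 2^13 = 8192
So ceil(log2(5494)) = 13

bits = ceil(log2(5494)) = ceil(12.4236) = 13 bits


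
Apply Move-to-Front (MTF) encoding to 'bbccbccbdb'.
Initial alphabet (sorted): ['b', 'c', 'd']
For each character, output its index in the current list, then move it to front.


MTF encoding:
'b': index 0 in ['b', 'c', 'd'] -> ['b', 'c', 'd']
'b': index 0 in ['b', 'c', 'd'] -> ['b', 'c', 'd']
'c': index 1 in ['b', 'c', 'd'] -> ['c', 'b', 'd']
'c': index 0 in ['c', 'b', 'd'] -> ['c', 'b', 'd']
'b': index 1 in ['c', 'b', 'd'] -> ['b', 'c', 'd']
'c': index 1 in ['b', 'c', 'd'] -> ['c', 'b', 'd']
'c': index 0 in ['c', 'b', 'd'] -> ['c', 'b', 'd']
'b': index 1 in ['c', 'b', 'd'] -> ['b', 'c', 'd']
'd': index 2 in ['b', 'c', 'd'] -> ['d', 'b', 'c']
'b': index 1 in ['d', 'b', 'c'] -> ['b', 'd', 'c']


Output: [0, 0, 1, 0, 1, 1, 0, 1, 2, 1]


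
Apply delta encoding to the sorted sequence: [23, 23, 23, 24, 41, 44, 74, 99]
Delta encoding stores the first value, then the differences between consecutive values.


First value: 23
Deltas:
  23 - 23 = 0
  23 - 23 = 0
  24 - 23 = 1
  41 - 24 = 17
  44 - 41 = 3
  74 - 44 = 30
  99 - 74 = 25


Delta encoded: [23, 0, 0, 1, 17, 3, 30, 25]


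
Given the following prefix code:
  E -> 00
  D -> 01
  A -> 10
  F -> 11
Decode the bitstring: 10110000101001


Decoding step by step:
Bits 10 -> A
Bits 11 -> F
Bits 00 -> E
Bits 00 -> E
Bits 10 -> A
Bits 10 -> A
Bits 01 -> D


Decoded message: AFEEAAD


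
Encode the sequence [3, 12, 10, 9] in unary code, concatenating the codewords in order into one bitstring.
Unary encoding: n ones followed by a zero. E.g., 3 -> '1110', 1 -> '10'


Encode each number as n ones followed by a terminating 0:
  3 -> 1110 (4 bits)
  12 -> 1111111111110 (13 bits)
  10 -> 11111111110 (11 bits)
  9 -> 1111111110 (10 bits)
Total length = 4 + 13 + 11 + 10 = 38 bits.

Unary([3, 12, 10, 9]) = 11101111111111110111111111101111111110 (38 bits)


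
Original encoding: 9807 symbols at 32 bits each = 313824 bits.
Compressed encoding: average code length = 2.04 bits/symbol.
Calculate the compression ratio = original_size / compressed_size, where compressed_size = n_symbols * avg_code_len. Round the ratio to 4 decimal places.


original_size = n_symbols * orig_bits = 9807 * 32 = 313824 bits
compressed_size = n_symbols * avg_code_len = 9807 * 2.04 = 20006.28 bits
ratio = original_size / compressed_size = 313824 / 20006.28 = 15.6863

Compression ratio = 15.6863


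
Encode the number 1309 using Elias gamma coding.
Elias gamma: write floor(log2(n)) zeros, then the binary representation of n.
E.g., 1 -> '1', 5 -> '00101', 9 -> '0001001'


num_bits = floor(log2(1309)) + 1 = 11
leading_zeros = num_bits - 1 = 10
binary(1309) = 10100011101

Elias gamma(1309) = '0000000000' + '10100011101' = 000000000010100011101 (21 bits)


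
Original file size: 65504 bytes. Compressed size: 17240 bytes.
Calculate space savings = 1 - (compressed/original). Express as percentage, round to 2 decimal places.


ratio = compressed/original = 17240/65504 = 0.26319
savings = 1 - ratio = 1 - 0.26319 = 0.73681
as a percentage: 0.73681 * 100 = 73.68%

Space savings = 1 - 17240/65504 = 73.68%


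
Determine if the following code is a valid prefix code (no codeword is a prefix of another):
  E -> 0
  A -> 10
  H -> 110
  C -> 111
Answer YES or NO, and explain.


Checking each pair (does one codeword prefix another?):
  E='0' vs A='10': no prefix
  E='0' vs H='110': no prefix
  E='0' vs C='111': no prefix
  A='10' vs E='0': no prefix
  A='10' vs H='110': no prefix
  A='10' vs C='111': no prefix
  H='110' vs E='0': no prefix
  H='110' vs A='10': no prefix
  H='110' vs C='111': no prefix
  C='111' vs E='0': no prefix
  C='111' vs A='10': no prefix
  C='111' vs H='110': no prefix
No violation found over all pairs.

YES -- this is a valid prefix code. No codeword is a prefix of any other codeword.


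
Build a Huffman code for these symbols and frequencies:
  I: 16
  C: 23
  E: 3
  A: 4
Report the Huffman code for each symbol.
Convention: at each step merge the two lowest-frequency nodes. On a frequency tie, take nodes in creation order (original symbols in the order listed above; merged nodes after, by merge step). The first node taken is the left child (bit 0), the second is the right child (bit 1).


Huffman tree construction:
Step 1: Merge E(3) + A(4) = 7
Step 2: Merge (E+A)(7) + I(16) = 23
Step 3: Merge C(23) + ((E+A)+I)(23) = 46
Read each symbol's code off the tree from the root (left child = 0, right child = 1).

Codes:
  I: 11 (length 2)
  C: 0 (length 1)
  E: 100 (length 3)
  A: 101 (length 3)
Average code length: 76/46 = 1.6522 bits/symbol


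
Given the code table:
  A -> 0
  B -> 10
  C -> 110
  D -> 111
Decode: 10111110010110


Decoding:
10 -> B
111 -> D
110 -> C
0 -> A
10 -> B
110 -> C


Result: BDCABC


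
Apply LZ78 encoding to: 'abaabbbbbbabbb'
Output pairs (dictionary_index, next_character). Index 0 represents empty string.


LZ78 encoding steps:
Dictionary: {0: ''}
Step 1: w='' (idx 0), next='a' -> output (0, 'a'), add 'a' as idx 1
Step 2: w='' (idx 0), next='b' -> output (0, 'b'), add 'b' as idx 2
Step 3: w='a' (idx 1), next='a' -> output (1, 'a'), add 'aa' as idx 3
Step 4: w='b' (idx 2), next='b' -> output (2, 'b'), add 'bb' as idx 4
Step 5: w='bb' (idx 4), next='b' -> output (4, 'b'), add 'bbb' as idx 5
Step 6: w='b' (idx 2), next='a' -> output (2, 'a'), add 'ba' as idx 6
Step 7: w='bbb' (idx 5), end of input -> output (5, '')


Encoded: [(0, 'a'), (0, 'b'), (1, 'a'), (2, 'b'), (4, 'b'), (2, 'a'), (5, '')]


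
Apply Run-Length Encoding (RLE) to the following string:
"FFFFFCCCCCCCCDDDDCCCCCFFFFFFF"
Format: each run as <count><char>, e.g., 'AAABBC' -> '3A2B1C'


Scanning runs left to right:
  i=0: run of 'F' x 5 -> '5F'
  i=5: run of 'C' x 8 -> '8C'
  i=13: run of 'D' x 4 -> '4D'
  i=17: run of 'C' x 5 -> '5C'
  i=22: run of 'F' x 7 -> '7F'

RLE = 5F8C4D5C7F


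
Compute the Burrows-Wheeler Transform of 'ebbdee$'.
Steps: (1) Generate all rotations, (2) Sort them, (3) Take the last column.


Rotations (sorted):
  0: $ebbdee -> last char: e
  1: bbdee$e -> last char: e
  2: bdee$eb -> last char: b
  3: dee$ebb -> last char: b
  4: e$ebbde -> last char: e
  5: ebbdee$ -> last char: $
  6: ee$ebbd -> last char: d


BWT = eebbe$d


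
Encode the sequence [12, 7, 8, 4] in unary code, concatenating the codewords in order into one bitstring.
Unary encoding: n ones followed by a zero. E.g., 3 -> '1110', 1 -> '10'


Encode each number as n ones followed by a terminating 0:
  12 -> 1111111111110 (13 bits)
  7 -> 11111110 (8 bits)
  8 -> 111111110 (9 bits)
  4 -> 11110 (5 bits)
Total length = 13 + 8 + 9 + 5 = 35 bits.

Unary([12, 7, 8, 4]) = 11111111111101111111011111111011110 (35 bits)


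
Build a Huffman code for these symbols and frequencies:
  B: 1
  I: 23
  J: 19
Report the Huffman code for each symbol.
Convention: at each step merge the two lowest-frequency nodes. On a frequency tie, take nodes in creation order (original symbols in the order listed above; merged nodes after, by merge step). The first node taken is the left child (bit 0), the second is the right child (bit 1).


Huffman tree construction:
Step 1: Merge B(1) + J(19) = 20
Step 2: Merge (B+J)(20) + I(23) = 43
Read each symbol's code off the tree from the root (left child = 0, right child = 1).

Codes:
  B: 00 (length 2)
  I: 1 (length 1)
  J: 01 (length 2)
Average code length: 63/43 = 1.4651 bits/symbol


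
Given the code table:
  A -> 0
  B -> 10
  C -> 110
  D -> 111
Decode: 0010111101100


Decoding:
0 -> A
0 -> A
10 -> B
111 -> D
10 -> B
110 -> C
0 -> A


Result: AABDBCA


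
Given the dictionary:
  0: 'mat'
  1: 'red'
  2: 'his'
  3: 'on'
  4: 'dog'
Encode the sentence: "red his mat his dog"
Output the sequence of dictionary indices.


Look up each word in the dictionary:
  'red' -> 1
  'his' -> 2
  'mat' -> 0
  'his' -> 2
  'dog' -> 4

Encoded: [1, 2, 0, 2, 4]


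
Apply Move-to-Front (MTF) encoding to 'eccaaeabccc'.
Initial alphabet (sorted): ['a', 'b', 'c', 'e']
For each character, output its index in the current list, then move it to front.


MTF encoding:
'e': index 3 in ['a', 'b', 'c', 'e'] -> ['e', 'a', 'b', 'c']
'c': index 3 in ['e', 'a', 'b', 'c'] -> ['c', 'e', 'a', 'b']
'c': index 0 in ['c', 'e', 'a', 'b'] -> ['c', 'e', 'a', 'b']
'a': index 2 in ['c', 'e', 'a', 'b'] -> ['a', 'c', 'e', 'b']
'a': index 0 in ['a', 'c', 'e', 'b'] -> ['a', 'c', 'e', 'b']
'e': index 2 in ['a', 'c', 'e', 'b'] -> ['e', 'a', 'c', 'b']
'a': index 1 in ['e', 'a', 'c', 'b'] -> ['a', 'e', 'c', 'b']
'b': index 3 in ['a', 'e', 'c', 'b'] -> ['b', 'a', 'e', 'c']
'c': index 3 in ['b', 'a', 'e', 'c'] -> ['c', 'b', 'a', 'e']
'c': index 0 in ['c', 'b', 'a', 'e'] -> ['c', 'b', 'a', 'e']
'c': index 0 in ['c', 'b', 'a', 'e'] -> ['c', 'b', 'a', 'e']


Output: [3, 3, 0, 2, 0, 2, 1, 3, 3, 0, 0]


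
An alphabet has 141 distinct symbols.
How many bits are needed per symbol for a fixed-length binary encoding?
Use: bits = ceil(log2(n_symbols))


log2(141) = 7.1396
Bracket: 2^7 = 128 < 141 <= 2^8 = 256
So ceil(log2(141)) = 8

bits = ceil(log2(141)) = ceil(7.1396) = 8 bits


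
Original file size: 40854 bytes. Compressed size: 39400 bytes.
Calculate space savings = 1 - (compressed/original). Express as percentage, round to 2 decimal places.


ratio = compressed/original = 39400/40854 = 0.96441
savings = 1 - ratio = 1 - 0.96441 = 0.03559
as a percentage: 0.03559 * 100 = 3.56%

Space savings = 1 - 39400/40854 = 3.56%
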